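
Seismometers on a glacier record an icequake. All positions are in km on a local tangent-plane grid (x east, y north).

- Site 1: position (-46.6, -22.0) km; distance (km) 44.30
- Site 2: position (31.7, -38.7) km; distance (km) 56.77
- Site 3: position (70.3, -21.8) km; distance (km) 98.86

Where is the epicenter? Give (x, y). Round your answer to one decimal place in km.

Circle about each station: (x + 46.6)² + (y + 22.0)² = 44.30²; (x − 31.7)² + (y + 38.7)² = 56.77²; (x − 70.3)² + (y + 21.8)² = 98.86².
Subtracting pairs of circle equations eliminates x²+y² and gives linear equations (the radical axes):
156.6 x − 33.4 y = -1413.32
233.8 x + 0.4 y = -5049.04
Solving the 2×2 system: x ≈ -21.5, y ≈ -58.5 km.
Check against Site 1 (with the unrounded x, y): √((x + 46.6)²+(y + 22.0)²) = 44.27 ≈ 44.30 km. ✓

(-21.5, -58.5)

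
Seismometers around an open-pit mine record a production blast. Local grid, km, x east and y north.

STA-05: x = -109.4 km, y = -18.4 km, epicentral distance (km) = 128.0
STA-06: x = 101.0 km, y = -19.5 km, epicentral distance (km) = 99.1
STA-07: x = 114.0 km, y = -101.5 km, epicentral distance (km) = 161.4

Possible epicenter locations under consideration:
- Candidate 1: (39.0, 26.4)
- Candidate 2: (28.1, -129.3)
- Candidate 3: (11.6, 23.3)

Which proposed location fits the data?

For each candidate, compare |candidate − station| to the reported distance:
Candidate 1: residuals STA-05 27.0, STA-06 22.0, STA-07 13.1 → max 27.0 km
Candidate 2: residuals STA-05 48.6, STA-06 32.7, STA-07 71.1 → max 71.1 km
Candidate 3: residuals STA-05 0.0, STA-06 0.0, STA-07 0.0 → max 0.0 km
Only Candidate 3 has all residuals ≈ 0.

Candidate 3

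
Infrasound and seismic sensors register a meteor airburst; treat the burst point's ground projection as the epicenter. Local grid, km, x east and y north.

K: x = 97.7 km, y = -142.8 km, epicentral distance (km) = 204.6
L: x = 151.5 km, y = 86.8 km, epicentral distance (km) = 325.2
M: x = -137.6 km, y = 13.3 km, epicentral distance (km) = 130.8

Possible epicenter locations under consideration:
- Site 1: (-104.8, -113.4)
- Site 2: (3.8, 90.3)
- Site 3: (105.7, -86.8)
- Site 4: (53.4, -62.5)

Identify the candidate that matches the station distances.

Site 1

For each candidate, compare |candidate − station| to the reported distance:
Site 1: residuals K 0.0, L 0.0, M 0.1 → max 0.1 km
Site 2: residuals K 46.7, L 177.5, M 30.2 → max 177.5 km
Site 3: residuals K 148.0, L 145.7, M 132.3 → max 148.0 km
Site 4: residuals K 112.9, L 146.6, M 74.7 → max 146.6 km
Only Site 1 has all residuals ≈ 0.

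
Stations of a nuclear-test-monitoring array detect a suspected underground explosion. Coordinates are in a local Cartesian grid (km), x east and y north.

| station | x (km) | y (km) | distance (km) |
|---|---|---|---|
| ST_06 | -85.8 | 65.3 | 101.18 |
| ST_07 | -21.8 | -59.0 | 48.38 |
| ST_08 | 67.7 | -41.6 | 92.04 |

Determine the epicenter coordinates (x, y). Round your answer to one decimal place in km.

x ≈ -19.0 km, y ≈ -10.7 km

Circle about each station: (x + 85.8)² + (y − 65.3)² = 101.18²; (x + 21.8)² + (y + 59.0)² = 48.38²; (x − 67.7)² + (y + 41.6)² = 92.04².
Subtracting pairs of circle equations eliminates x²+y² and gives linear equations (the radical axes):
128.0 x − 248.6 y = 227.28
307.0 x − 213.8 y = -3545.85
Solving the 2×2 system: x ≈ -19.0, y ≈ -10.7 km.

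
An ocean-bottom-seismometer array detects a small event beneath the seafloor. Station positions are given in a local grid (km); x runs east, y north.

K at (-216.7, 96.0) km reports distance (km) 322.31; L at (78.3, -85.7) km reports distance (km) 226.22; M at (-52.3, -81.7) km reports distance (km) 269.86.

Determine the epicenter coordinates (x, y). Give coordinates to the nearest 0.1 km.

Circle about each station: (x + 216.7)² + (y − 96.0)² = 322.31²; (x − 78.3)² + (y + 85.7)² = 226.22²; (x + 52.3)² + (y + 81.7)² = 269.86².
Subtracting the K equation from the L and M equations removes the quadratic terms:
590.0 x − 363.4 y = 10008.74
328.8 x − 355.4 y = -15705.39
Solving the 2×2 system: x ≈ 102.7, y ≈ 139.2 km.
Check against K (with the unrounded x, y): √((x + 216.7)²+(y − 96.0)²) = 322.32 ≈ 322.31 km. ✓

102.7 km east, 139.2 km north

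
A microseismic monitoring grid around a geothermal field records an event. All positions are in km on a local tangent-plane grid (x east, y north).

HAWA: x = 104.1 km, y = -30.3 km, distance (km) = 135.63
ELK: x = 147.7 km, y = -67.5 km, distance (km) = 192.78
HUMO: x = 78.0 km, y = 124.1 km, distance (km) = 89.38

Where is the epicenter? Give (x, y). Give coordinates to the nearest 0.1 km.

(9.4, 66.8)

Circle about each station: (x − 104.1)² + (y + 30.3)² = 135.63²; (x − 147.7)² + (y + 67.5)² = 192.78²; (x − 78.0)² + (y − 124.1)² = 89.38².
Subtracting the HAWA equation from the ELK and HUMO equations removes the quadratic terms:
87.2 x − 74.4 y = -4151.99
-52.2 x + 308.8 y = 20136.62
Solving the 2×2 system: x ≈ 9.4, y ≈ 66.8 km.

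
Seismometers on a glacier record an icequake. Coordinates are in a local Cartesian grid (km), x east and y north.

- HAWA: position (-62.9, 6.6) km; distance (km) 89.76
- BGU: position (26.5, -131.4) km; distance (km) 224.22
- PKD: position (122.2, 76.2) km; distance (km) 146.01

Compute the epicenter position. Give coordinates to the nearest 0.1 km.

Circle about each station: (x + 62.9)² + (y − 6.6)² = 89.76²; (x − 26.5)² + (y + 131.4)² = 224.22²; (x − 122.2)² + (y − 76.2)² = 146.01².
Subtracting the HAWA equation from the BGU and PKD equations removes the quadratic terms:
178.8 x − 276.0 y = -28249.51
370.2 x + 139.2 y = 3477.25
Solving the 2×2 system: x ≈ -23.4, y ≈ 87.2 km.
Check against HAWA (with the unrounded x, y): √((x + 62.9)²+(y − 6.6)²) = 89.76 ≈ 89.76 km. ✓

(-23.4, 87.2)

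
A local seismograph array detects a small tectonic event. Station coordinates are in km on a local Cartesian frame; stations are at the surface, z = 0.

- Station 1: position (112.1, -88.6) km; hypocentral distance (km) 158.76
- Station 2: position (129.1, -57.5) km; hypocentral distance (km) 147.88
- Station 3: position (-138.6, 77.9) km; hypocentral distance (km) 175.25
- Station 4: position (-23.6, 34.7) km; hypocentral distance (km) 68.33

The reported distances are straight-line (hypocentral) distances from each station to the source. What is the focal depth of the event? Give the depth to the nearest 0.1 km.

Each station gives a sphere (x−x_i)² + (y−y_i)² + z² = d_i² (stations at z=0).
Subtracting the Station 1 sphere from Station 2 and Station 3: z² cancels, leaving linear equations in x and y:
34.0 x + 62.2 y = 2892.93
-501.4 x + 333.0 y = -645.82
Solving: x ≈ 23.607, y ≈ 33.606 km (keep extra digits for the depth step; rounded: 23.6, 33.6).
Then from the Station 1 sphere: z² = 158.76² − (x − 112.1)² − (y + 88.6)² with x = 23.607, y = 33.606, so z ≈ 49.390 ≈ 49.4 km.

49.4 km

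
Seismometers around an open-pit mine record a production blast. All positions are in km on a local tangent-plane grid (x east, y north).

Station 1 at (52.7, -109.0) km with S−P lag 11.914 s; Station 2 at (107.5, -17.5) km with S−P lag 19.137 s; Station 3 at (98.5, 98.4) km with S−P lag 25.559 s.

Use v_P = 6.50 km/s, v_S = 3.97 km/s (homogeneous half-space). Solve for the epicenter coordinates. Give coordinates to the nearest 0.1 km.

x ≈ -68.6 km, y ≈ -101.7 km

Distance from S−P lag: d = Δt · v_P v_S / (v_P − v_S) = Δt · (6.50·3.97)/(6.50−3.97) ≈ 10.1996·Δt.
So d_Station 1 = 121.52, d_Station 2 = 195.19, d_Station 3 = 260.69 km.
Circle about each station: (x − 52.7)² + (y + 109.0)² = 121.52²; (x − 107.5)² + (y + 17.5)² = 195.19²; (x − 98.5)² + (y − 98.4)² = 260.69².
Subtracting pairs of circle equations eliminates x²+y² and gives linear equations (the radical axes):
109.6 x + 183.0 y = -26127.82
91.6 x + 414.8 y = -48465.65
Solving the 2×2 system: x ≈ -68.6, y ≈ -101.7 km.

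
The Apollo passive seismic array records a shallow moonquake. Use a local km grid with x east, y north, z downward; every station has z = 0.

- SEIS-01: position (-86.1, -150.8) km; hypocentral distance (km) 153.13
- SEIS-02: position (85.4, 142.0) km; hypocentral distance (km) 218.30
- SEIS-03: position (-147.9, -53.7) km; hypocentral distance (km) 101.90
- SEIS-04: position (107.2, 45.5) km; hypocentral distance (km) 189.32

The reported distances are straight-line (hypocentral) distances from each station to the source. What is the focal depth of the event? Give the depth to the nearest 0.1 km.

Each station gives a sphere (x−x_i)² + (y−y_i)² + z² = d_i² (stations at z=0).
Subtracting the SEIS-01 sphere from SEIS-02 and SEIS-03: z² cancels, leaving linear equations in x and y:
343.0 x + 585.6 y = -26902.78
-123.6 x + 194.2 y = 7669.44
Solving: x ≈ -69.902, y ≈ -4.997 km (keep extra digits for the depth step; rounded: -69.9, -5.0).
Then from the SEIS-01 sphere: z² = 153.13² − (x + 86.1)² − (y + 150.8)² with x = -69.902, y = -4.997, so z ≈ 43.908 ≈ 43.9 km.

z ≈ 43.9 km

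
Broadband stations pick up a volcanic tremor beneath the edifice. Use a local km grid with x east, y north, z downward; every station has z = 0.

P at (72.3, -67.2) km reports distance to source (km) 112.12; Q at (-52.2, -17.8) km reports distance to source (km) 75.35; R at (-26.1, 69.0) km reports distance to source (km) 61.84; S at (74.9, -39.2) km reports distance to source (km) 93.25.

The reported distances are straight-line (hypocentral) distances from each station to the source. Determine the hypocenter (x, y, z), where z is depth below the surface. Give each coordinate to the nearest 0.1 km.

Each station gives a sphere (x−x_i)² + (y−y_i)² + z² = d_i² (stations at z=0).
Subtracting the P sphere from Q and R: z² cancels, leaving linear equations in x and y:
-249.0 x + 98.8 y = 191.82
-196.8 x + 272.4 y = 4445.79
Solving: x ≈ 7.998, y ≈ 22.099 km (keep extra digits for the depth step; rounded: 8.0, 22.1).
Then from the P sphere: z² = 112.12² − (x − 72.3)² − (y + 67.2)² with x = 7.998, y = 22.099, so z ≈ 21.490 ≈ 21.5 km.
Check against S (with the unrounded solution): distance 93.25 ≈ 93.25 km. ✓

x ≈ 8.0 km, y ≈ 22.1 km, depth ≈ 21.5 km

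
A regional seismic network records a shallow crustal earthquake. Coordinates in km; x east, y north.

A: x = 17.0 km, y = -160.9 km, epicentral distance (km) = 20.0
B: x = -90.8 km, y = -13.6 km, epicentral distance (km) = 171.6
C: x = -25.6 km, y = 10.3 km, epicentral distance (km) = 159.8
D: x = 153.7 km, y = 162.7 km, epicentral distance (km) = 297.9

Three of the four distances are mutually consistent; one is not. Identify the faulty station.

D

Solve using three stations at a time. Using A, B, C (subtract circle equations pairwise → linear system) gives (x, y) ≈ (23.2, -141.9).
Distances from that point to each station vs reported:
  A: calculated 20.0 vs reported 20.0 → residual 0.0 km
  B: calculated 171.6 vs reported 171.6 → residual 0.0 km
  C: calculated 159.8 vs reported 159.8 → residual 0.0 km
  D: calculated 331.4 vs reported 297.9 → residual 33.5 km
A, B, C are mutually consistent (residuals ≈ 0); D is off by 33.5 km.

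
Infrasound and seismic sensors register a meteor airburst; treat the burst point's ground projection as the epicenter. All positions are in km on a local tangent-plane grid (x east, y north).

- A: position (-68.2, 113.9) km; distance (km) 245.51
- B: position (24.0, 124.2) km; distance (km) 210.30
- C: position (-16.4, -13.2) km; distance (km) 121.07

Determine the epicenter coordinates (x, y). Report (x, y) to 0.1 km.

Circle about each station: (x + 68.2)² + (y − 113.9)² = 245.51²; (x − 24.0)² + (y − 124.2)² = 210.30²; (x + 16.4)² + (y + 13.2)² = 121.07².
Subtracting pairs of circle equations eliminates x²+y² and gives linear equations (the radical axes):
184.4 x + 20.6 y = 14426.26
103.6 x − 254.2 y = 28435.97
Solving the 2×2 system: x ≈ 86.8, y ≈ -76.5 km.
Check against A (with the unrounded x, y): √((x + 68.2)²+(y − 113.9)²) = 245.50 ≈ 245.51 km. ✓

x ≈ 86.8 km, y ≈ -76.5 km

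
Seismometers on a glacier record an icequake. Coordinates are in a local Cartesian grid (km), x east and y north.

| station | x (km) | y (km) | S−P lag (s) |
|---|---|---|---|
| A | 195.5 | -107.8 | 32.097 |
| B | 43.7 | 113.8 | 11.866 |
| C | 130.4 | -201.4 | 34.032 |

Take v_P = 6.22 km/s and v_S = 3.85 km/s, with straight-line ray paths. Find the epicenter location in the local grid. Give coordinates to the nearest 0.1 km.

-70.6 km east, 77.6 km north

Distance from S−P lag: d = Δt · v_P v_S / (v_P − v_S) = Δt · (6.22·3.85)/(6.22−3.85) ≈ 10.1042·Δt.
So d_A = 324.32, d_B = 119.90, d_C = 343.87 km.
Circle about each station: (x − 195.5)² + (y + 107.8)² = 324.32²; (x − 43.7)² + (y − 113.8)² = 119.90²; (x − 130.4)² + (y + 201.4)² = 343.87².
Subtracting pairs of circle equations eliminates x²+y² and gives linear equations (the radical axes):
-303.6 x + 443.2 y = 55826.49
-130.2 x − 187.2 y = -5338.08
Solving the 2×2 system: x ≈ -70.6, y ≈ 77.6 km.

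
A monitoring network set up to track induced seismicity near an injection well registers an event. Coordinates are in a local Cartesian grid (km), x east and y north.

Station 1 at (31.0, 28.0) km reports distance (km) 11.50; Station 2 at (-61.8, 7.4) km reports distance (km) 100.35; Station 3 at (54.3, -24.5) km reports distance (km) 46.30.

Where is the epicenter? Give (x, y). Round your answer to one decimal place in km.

Circle about each station: (x − 31.0)² + (y − 28.0)² = 11.50²; (x + 61.8)² + (y − 7.4)² = 100.35²; (x − 54.3)² + (y + 24.5)² = 46.30².
Subtracting the Station 1 equation from the Station 2 and Station 3 equations removes the quadratic terms:
-185.6 x − 41.2 y = -7808.87
46.6 x − 105.0 y = -207.70
Solving the 2×2 system: x ≈ 37.9, y ≈ 18.8 km.
Check against Station 1 (with the unrounded x, y): √((x − 31.0)²+(y − 28.0)²) = 11.50 ≈ 11.50 km. ✓

x ≈ 37.9 km, y ≈ 18.8 km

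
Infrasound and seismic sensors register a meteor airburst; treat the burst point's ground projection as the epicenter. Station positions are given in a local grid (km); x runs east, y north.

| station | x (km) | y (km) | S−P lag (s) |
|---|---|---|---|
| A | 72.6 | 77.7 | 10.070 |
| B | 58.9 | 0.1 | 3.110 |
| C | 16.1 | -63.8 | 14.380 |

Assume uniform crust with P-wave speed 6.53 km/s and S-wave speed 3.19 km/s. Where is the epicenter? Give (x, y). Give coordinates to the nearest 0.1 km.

52.2 km east, 18.3 km north

Distance from S−P lag: d = Δt · v_P v_S / (v_P − v_S) = Δt · (6.53·3.19)/(6.53−3.19) ≈ 6.2367·Δt.
So d_A = 62.80, d_B = 19.40, d_C = 89.68 km.
Circle about each station: (x − 72.6)² + (y − 77.7)² = 62.80²; (x − 58.9)² + (y − 0.1)² = 19.40²; (x − 16.1)² + (y + 63.8)² = 89.68².
Subtracting the A equation from the B and C equations removes the quadratic terms:
-27.4 x − 155.2 y = -4271.35
-113.0 x − 283.0 y = -11077.06
Solving the 2×2 system: x ≈ 52.2, y ≈ 18.3 km.
Check against A (with the unrounded x, y): √((x − 72.6)²+(y − 77.7)²) = 62.81 ≈ 62.80 km. ✓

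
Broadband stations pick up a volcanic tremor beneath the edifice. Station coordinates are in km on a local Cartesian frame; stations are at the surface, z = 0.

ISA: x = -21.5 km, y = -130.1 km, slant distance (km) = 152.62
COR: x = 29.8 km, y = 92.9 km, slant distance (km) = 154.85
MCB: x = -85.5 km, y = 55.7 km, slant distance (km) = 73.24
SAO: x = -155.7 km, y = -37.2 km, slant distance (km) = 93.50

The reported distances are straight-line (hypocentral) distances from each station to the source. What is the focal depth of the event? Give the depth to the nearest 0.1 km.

depth ≈ 47.9 km

Each station gives a sphere (x−x_i)² + (y−y_i)² + z² = d_i² (stations at z=0).
Subtracting the ISA sphere from COR and MCB: z² cancels, leaving linear equations in x and y:
102.6 x + 446.0 y = -8555.47
-128.0 x + 371.6 y = 10953.25
Solving: x ≈ -84.697, y ≈ 0.301 km (keep extra digits for the depth step; rounded: -84.7, 0.3).
Then from the ISA sphere: z² = 152.62² − (x + 21.5)² − (y + 130.1)² with x = -84.697, y = 0.301, so z ≈ 47.902 ≈ 47.9 km.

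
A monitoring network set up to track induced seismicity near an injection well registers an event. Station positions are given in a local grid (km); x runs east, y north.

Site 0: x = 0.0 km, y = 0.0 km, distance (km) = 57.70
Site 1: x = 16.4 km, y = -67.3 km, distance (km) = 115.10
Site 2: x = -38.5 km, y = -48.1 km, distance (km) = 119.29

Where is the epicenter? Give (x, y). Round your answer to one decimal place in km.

Circle about each station: x² + y² = 57.70²; (x − 16.4)² + (y + 67.3)² = 115.10²; (x + 38.5)² + (y + 48.1)² = 119.29².
Subtracting pairs of circle equations eliminates x²+y² and gives linear equations (the radical axes):
32.8 x − 134.6 y = -5120.47
-77.0 x − 96.2 y = -7104.95
Solving the 2×2 system: x ≈ 34.3, y ≈ 46.4 km.

x ≈ 34.3 km, y ≈ 46.4 km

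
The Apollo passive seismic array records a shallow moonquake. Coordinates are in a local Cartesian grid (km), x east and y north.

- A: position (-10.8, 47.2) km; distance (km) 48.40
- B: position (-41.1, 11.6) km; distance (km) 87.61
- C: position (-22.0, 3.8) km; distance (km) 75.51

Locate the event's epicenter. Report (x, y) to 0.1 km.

(37.5, 50.3)

Circle about each station: (x + 10.8)² + (y − 47.2)² = 48.40²; (x + 41.1)² + (y − 11.6)² = 87.61²; (x + 22.0)² + (y − 3.8)² = 75.51².
Subtracting pairs of circle equations eliminates x²+y² and gives linear equations (the radical axes):
-60.6 x − 71.2 y = -5853.66
-22.4 x − 86.8 y = -5205.24
Solving the 2×2 system: x ≈ 37.5, y ≈ 50.3 km.
Check against A (with the unrounded x, y): √((x + 10.8)²+(y − 47.2)²) = 48.41 ≈ 48.40 km. ✓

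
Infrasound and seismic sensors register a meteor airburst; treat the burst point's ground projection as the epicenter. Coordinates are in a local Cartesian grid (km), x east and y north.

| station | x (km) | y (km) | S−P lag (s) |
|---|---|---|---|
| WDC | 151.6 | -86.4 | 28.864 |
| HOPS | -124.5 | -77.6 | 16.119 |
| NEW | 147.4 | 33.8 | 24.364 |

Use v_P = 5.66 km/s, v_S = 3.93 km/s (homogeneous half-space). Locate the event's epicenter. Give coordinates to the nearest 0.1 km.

x ≈ -151.4 km, y ≈ 127.9 km

Distance from S−P lag: d = Δt · v_P v_S / (v_P − v_S) = Δt · (5.66·3.93)/(5.66−3.93) ≈ 12.8577·Δt.
So d_WDC = 371.12, d_HOPS = 207.25, d_NEW = 313.26 km.
Circle about each station: (x − 151.6)² + (y + 86.4)² = 371.12²; (x + 124.5)² + (y + 77.6)² = 207.25²; (x − 147.4)² + (y − 33.8)² = 313.26².
Subtracting the WDC equation from the HOPS and NEW equations removes the quadratic terms:
-552.2 x + 17.6 y = 85851.98
-8.4 x + 240.4 y = 32019.91
Solving the 2×2 system: x ≈ -151.4, y ≈ 127.9 km.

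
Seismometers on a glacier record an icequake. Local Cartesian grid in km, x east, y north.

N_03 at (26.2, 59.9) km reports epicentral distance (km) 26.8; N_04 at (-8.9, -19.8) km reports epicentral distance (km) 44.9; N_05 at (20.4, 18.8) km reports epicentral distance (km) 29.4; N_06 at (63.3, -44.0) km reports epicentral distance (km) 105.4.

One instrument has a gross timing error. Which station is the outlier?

Solve using three stations at a time. Using N_03, N_05, N_06 (subtract circle equations pairwise → linear system) gives (x, y) ≈ (4.9, 43.7).
Distances from that point to each station vs reported:
  N_03: calculated 26.7 vs reported 26.8 → residual 0.1 km
  N_04: calculated 65.0 vs reported 44.9 → residual 20.1 km
  N_05: calculated 29.4 vs reported 29.4 → residual 0.0 km
  N_06: calculated 105.4 vs reported 105.4 → residual 0.0 km
N_03, N_05, N_06 are mutually consistent (residuals ≈ 0); N_04 is off by 20.1 km.

N_04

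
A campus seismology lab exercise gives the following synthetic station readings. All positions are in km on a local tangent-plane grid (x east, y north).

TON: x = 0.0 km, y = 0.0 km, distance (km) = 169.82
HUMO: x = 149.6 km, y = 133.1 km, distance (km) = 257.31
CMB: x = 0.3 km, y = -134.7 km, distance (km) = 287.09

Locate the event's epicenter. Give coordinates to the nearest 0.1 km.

-107.7 km east, 131.3 km north

Circle about each station: x² + y² = 169.82²; (x − 149.6)² + (y − 133.1)² = 257.31²; (x − 0.3)² + (y + 134.7)² = 287.09².
Subtracting the TON equation from the HUMO and CMB equations removes the quadratic terms:
299.2 x + 266.2 y = 2726.17
0.6 x − 269.4 y = -35437.66
Solving the 2×2 system: x ≈ -107.7, y ≈ 131.3 km.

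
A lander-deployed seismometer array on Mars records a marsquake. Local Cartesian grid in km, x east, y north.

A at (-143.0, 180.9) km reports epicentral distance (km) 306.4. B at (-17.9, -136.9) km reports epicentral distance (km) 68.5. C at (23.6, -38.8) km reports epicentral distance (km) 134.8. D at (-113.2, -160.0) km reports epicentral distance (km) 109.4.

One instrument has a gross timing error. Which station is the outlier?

D

Solve using three stations at a time. Using A, B, C (subtract circle equations pairwise → linear system) gives (x, y) ≈ (-84.1, -119.8).
Distances from that point to each station vs reported:
  A: calculated 306.4 vs reported 306.4 → residual 0.0 km
  B: calculated 68.4 vs reported 68.5 → residual 0.1 km
  C: calculated 134.7 vs reported 134.8 → residual 0.1 km
  D: calculated 49.7 vs reported 109.4 → residual 59.7 km
A, B, C are mutually consistent (residuals ≈ 0); D is off by 59.7 km.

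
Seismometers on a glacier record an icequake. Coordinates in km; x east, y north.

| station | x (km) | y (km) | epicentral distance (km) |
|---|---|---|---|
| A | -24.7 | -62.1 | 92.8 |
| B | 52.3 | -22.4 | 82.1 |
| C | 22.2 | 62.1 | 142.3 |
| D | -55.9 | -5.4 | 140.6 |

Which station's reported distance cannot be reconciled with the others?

Solve using three stations at a time. Using A, C, D (subtract circle equations pairwise → linear system) gives (x, y) ≈ (67.5, -72.8).
Distances from that point to each station vs reported:
  A: calculated 92.8 vs reported 92.8 → residual 0.0 km
  B: calculated 52.7 vs reported 82.1 → residual 29.4 km
  C: calculated 142.3 vs reported 142.3 → residual 0.0 km
  D: calculated 140.6 vs reported 140.6 → residual 0.0 km
A, C, D are mutually consistent (residuals ≈ 0); B is off by 29.4 km.

B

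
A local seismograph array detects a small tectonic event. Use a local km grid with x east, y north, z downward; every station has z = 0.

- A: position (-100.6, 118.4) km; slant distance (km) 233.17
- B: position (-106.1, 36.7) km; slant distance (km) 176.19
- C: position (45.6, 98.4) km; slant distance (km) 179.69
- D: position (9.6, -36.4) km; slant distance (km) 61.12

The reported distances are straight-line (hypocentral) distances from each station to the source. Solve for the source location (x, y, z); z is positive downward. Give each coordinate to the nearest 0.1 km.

Each station gives a sphere (x−x_i)² + (y−y_i)² + z² = d_i² (stations at z=0).
Subtracting the A sphere from B and C: z² cancels, leaving linear equations in x and y:
-11.0 x − 163.4 y = 11790.51
292.4 x − 40.0 y = 9702.75
Solving: x ≈ 23.099, y ≈ -73.712 km (keep extra digits for the depth step; rounded: 23.1, -73.7).
Then from the A sphere: z² = 233.17² − (x + 100.6)² − (y − 118.4)² with x = 23.099, y = -73.712, so z ≈ 46.473 ≈ 46.5 km.
Check against D (with the unrounded solution): distance 61.11 ≈ 61.12 km. ✓

(23.1, -73.7, 46.5)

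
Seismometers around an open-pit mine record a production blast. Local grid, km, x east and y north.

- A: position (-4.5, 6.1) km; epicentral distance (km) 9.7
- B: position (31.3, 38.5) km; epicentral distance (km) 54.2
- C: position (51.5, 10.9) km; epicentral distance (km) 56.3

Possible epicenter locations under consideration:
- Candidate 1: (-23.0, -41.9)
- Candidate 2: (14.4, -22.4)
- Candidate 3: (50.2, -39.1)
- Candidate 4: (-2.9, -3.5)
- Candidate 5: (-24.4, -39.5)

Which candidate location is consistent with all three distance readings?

For each candidate, compare |candidate − station| to the reported distance:
Candidate 1: residuals A 41.7, B 42.8, C 35.0 → max 42.8 km
Candidate 2: residuals A 24.5, B 9.0, C 6.4 → max 24.5 km
Candidate 3: residuals A 61.3, B 25.7, C 6.3 → max 61.3 km
Candidate 4: residuals A 0.0, B 0.0, C 0.0 → max 0.0 km
Candidate 5: residuals A 40.1, B 41.6, C 34.8 → max 41.6 km
Only Candidate 4 has all residuals ≈ 0.

Candidate 4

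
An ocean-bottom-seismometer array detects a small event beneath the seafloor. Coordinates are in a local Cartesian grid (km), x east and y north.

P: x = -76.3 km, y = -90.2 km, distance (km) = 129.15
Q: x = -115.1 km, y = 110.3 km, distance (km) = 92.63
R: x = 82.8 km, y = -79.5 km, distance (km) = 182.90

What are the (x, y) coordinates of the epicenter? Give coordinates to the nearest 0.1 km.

Circle about each station: (x + 76.3)² + (y + 90.2)² = 129.15²; (x + 115.1)² + (y − 110.3)² = 92.63²; (x − 82.8)² + (y + 79.5)² = 182.90².
Subtracting the P equation from the Q and R equations removes the quadratic terms:
-77.6 x + 401.0 y = 19555.78
318.2 x + 21.4 y = -17554.33
Solving the 2×2 system: x ≈ -57.7, y ≈ 37.6 km.

-57.7 km east, 37.6 km north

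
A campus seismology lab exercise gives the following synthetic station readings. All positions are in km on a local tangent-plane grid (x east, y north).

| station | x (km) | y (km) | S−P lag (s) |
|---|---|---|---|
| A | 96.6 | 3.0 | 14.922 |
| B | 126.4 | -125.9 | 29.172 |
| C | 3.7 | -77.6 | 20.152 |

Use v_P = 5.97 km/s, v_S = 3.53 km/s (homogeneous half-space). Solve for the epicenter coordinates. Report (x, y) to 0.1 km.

x ≈ 7.8 km, y ≈ 96.4 km

Distance from S−P lag: d = Δt · v_P v_S / (v_P − v_S) = Δt · (5.97·3.53)/(5.97−3.53) ≈ 8.6369·Δt.
So d_A = 128.88, d_B = 251.96, d_C = 174.05 km.
Circle about each station: (x − 96.6)² + (y − 3.0)² = 128.88²; (x − 126.4)² + (y + 125.9)² = 251.96²; (x − 3.7)² + (y + 77.6)² = 174.05².
Subtracting pairs of circle equations eliminates x²+y² and gives linear equations (the radical axes):
59.6 x − 257.8 y = -24386.58
-185.8 x − 161.2 y = -16988.46
Solving the 2×2 system: x ≈ 7.8, y ≈ 96.4 km.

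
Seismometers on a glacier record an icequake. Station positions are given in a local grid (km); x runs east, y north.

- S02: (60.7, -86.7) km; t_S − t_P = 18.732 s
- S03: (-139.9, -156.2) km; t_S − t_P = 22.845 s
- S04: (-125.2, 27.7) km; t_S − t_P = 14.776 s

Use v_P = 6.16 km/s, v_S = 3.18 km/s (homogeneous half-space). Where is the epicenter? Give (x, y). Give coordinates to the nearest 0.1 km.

x ≈ -51.1 km, y ≈ -35.1 km

Distance from S−P lag: d = Δt · v_P v_S / (v_P − v_S) = Δt · (6.16·3.18)/(6.16−3.18) ≈ 6.5734·Δt.
So d_S02 = 123.13, d_S03 = 150.17, d_S04 = 97.13 km.
Circle about each station: (x − 60.7)² + (y + 86.7)² = 123.13²; (x + 139.9)² + (y + 156.2)² = 150.17²; (x + 125.2)² + (y − 27.7)² = 97.13².
Subtracting pairs of circle equations eliminates x²+y² and gives linear equations (the radical axes):
-401.2 x − 139.0 y = 25379.04
-371.8 x + 228.8 y = 10967.71
Solving the 2×2 system: x ≈ -51.1, y ≈ -35.1 km.
Check against S02 (with the unrounded x, y): √((x − 60.7)²+(y + 86.7)²) = 123.13 ≈ 123.13 km. ✓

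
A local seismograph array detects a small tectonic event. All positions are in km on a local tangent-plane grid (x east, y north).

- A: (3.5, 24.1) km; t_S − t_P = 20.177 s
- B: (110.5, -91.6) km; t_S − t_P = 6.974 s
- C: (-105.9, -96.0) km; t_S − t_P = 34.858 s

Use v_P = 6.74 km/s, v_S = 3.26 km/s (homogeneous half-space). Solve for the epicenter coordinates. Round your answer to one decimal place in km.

108.8 km east, -47.6 km north

Distance from S−P lag: d = Δt · v_P v_S / (v_P − v_S) = Δt · (6.74·3.26)/(6.74−3.26) ≈ 6.3139·Δt.
So d_A = 127.40, d_B = 44.03, d_C = 220.09 km.
Circle about each station: (x − 3.5)² + (y − 24.1)² = 127.40²; (x − 110.5)² + (y + 91.6)² = 44.03²; (x + 105.9)² + (y + 96.0)² = 220.09².
Subtracting the A equation from the B and C equations removes the quadratic terms:
214.0 x − 231.4 y = 34299.87
-218.8 x − 240.2 y = -12371.10
Solving the 2×2 system: x ≈ 108.8, y ≈ -47.6 km.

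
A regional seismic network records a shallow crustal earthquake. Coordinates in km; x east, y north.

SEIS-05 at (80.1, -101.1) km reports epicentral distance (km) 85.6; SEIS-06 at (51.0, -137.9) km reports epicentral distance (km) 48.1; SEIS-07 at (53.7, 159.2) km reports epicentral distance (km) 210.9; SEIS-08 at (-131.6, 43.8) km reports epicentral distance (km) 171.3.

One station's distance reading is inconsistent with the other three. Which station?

Solve using three stations at a time. Using SEIS-05, SEIS-07, SEIS-08 (subtract circle equations pairwise → linear system) gives (x, y) ≈ (13.2, -47.8).
Distances from that point to each station vs reported:
  SEIS-05: calculated 85.6 vs reported 85.6 → residual 0.0 km
  SEIS-06: calculated 97.8 vs reported 48.1 → residual 49.7 km
  SEIS-07: calculated 210.9 vs reported 210.9 → residual 0.0 km
  SEIS-08: calculated 171.3 vs reported 171.3 → residual 0.0 km
SEIS-05, SEIS-07, SEIS-08 are mutually consistent (residuals ≈ 0); SEIS-06 is off by 49.7 km.

SEIS-06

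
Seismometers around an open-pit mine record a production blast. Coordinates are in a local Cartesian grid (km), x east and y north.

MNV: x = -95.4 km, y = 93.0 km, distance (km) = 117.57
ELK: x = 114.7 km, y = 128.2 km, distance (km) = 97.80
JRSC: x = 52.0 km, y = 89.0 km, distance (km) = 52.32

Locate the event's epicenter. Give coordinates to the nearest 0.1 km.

16.9 km east, 127.8 km north

Circle about each station: (x + 95.4)² + (y − 93.0)² = 117.57²; (x − 114.7)² + (y − 128.2)² = 97.80²; (x − 52.0)² + (y − 89.0)² = 52.32².
Subtracting the MNV equation from the ELK and JRSC equations removes the quadratic terms:
420.2 x + 70.4 y = 16099.03
294.8 x − 8.0 y = 3960.16
Solving the 2×2 system: x ≈ 16.9, y ≈ 127.8 km.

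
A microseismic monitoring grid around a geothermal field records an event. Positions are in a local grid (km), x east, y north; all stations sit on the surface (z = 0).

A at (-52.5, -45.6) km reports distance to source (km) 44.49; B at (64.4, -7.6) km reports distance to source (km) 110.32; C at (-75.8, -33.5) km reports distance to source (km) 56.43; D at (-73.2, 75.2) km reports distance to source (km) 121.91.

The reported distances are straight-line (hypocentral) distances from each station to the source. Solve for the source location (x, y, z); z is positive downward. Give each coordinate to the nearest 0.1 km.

(-35.3, -33.8, 39.3)

Each station gives a sphere (x−x_i)² + (y−y_i)² + z² = d_i² (stations at z=0).
Subtracting the A sphere from B and C: z² cancels, leaving linear equations in x and y:
233.8 x + 76.0 y = -10821.63
-46.6 x + 24.2 y = 827.30
Solving: x ≈ -35.301, y ≈ -33.791 km (keep extra digits for the depth step; rounded: -35.3, -33.8).
Then from the A sphere: z² = 44.49² − (x + 52.5)² − (y + 45.6)² with x = -35.301, y = -33.791, so z ≈ 39.295 ≈ 39.3 km.
Check against D (with the unrounded solution): distance 121.90 ≈ 121.91 km. ✓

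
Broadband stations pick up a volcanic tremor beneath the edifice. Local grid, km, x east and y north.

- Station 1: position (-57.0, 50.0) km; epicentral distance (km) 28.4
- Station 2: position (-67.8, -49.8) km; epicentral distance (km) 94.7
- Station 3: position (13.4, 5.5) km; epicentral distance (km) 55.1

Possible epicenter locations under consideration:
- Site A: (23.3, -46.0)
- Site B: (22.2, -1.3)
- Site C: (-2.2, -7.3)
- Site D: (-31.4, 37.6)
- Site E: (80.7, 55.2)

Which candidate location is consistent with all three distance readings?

Site D

For each candidate, compare |candidate − station| to the reported distance:
Site A: residuals Station 1 96.8, Station 2 3.5, Station 3 2.7 → max 96.8 km
Site B: residuals Station 1 66.0, Station 2 7.5, Station 3 44.0 → max 66.0 km
Site C: residuals Station 1 50.9, Station 2 16.5, Station 3 34.9 → max 50.9 km
Site D: residuals Station 1 0.0, Station 2 0.0, Station 3 0.0 → max 0.0 km
Site E: residuals Station 1 109.4, Station 2 87.2, Station 3 28.6 → max 109.4 km
Only Site D has all residuals ≈ 0.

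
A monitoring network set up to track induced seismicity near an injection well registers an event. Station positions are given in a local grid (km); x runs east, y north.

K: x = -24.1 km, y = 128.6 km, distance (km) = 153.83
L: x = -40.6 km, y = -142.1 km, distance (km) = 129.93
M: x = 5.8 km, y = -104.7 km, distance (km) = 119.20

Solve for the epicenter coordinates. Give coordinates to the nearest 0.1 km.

-74.6 km east, -16.7 km north

Circle about each station: (x + 24.1)² + (y − 128.6)² = 153.83²; (x + 40.6)² + (y + 142.1)² = 129.93²; (x − 5.8)² + (y + 104.7)² = 119.20².
Subtracting the K equation from the L and M equations removes the quadratic terms:
-33.0 x − 541.4 y = 11503.86
59.8 x − 466.6 y = 3331.99
Solving the 2×2 system: x ≈ -74.6, y ≈ -16.7 km.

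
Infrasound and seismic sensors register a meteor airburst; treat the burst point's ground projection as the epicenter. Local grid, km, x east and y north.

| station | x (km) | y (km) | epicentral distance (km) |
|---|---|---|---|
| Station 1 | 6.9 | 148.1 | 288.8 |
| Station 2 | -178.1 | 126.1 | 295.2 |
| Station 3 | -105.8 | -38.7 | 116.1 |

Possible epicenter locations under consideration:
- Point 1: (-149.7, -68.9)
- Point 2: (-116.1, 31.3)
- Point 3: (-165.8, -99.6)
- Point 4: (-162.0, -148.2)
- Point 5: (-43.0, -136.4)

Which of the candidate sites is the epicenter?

For each candidate, compare |candidate − station| to the reported distance:
Point 1: residuals Station 1 21.2, Station 2 98.1, Station 3 62.8 → max 98.1 km
Point 2: residuals Station 1 119.2, Station 2 181.9, Station 3 45.3 → max 181.9 km
Point 3: residuals Station 1 13.2, Station 2 69.2, Station 3 30.6 → max 69.2 km
Point 4: residuals Station 1 52.3, Station 2 20.4, Station 3 7.0 → max 52.3 km
Point 5: residuals Station 1 0.0, Station 2 0.0, Station 3 0.0 → max 0.0 km
Only Point 5 has all residuals ≈ 0.

Point 5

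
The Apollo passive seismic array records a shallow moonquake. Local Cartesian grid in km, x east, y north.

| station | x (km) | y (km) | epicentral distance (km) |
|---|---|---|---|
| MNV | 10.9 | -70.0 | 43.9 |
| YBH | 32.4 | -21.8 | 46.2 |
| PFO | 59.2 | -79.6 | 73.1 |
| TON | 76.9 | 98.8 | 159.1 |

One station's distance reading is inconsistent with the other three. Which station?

PFO

Solve using three stations at a time. Using MNV, YBH, TON (subtract circle equations pairwise → linear system) gives (x, y) ≈ (-12.5, -32.8).
Distances from that point to each station vs reported:
  MNV: calculated 43.9 vs reported 43.9 → residual 0.0 km
  YBH: calculated 46.2 vs reported 46.2 → residual 0.0 km
  PFO: calculated 85.6 vs reported 73.1 → residual 12.5 km
  TON: calculated 159.1 vs reported 159.1 → residual 0.0 km
MNV, YBH, TON are mutually consistent (residuals ≈ 0); PFO is off by 12.5 km.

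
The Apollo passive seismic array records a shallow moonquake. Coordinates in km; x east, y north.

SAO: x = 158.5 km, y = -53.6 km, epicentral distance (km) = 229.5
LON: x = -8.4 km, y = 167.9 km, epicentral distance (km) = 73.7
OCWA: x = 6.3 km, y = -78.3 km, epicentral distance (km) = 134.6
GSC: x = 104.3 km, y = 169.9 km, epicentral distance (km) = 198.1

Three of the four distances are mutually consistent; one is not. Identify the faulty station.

LON

Solve using three stations at a time. Using SAO, OCWA, GSC (subtract circle equations pairwise → linear system) gives (x, y) ≈ (-49.0, 44.4).
Distances from that point to each station vs reported:
  SAO: calculated 229.5 vs reported 229.5 → residual 0.0 km
  LON: calculated 130.0 vs reported 73.7 → residual 56.3 km
  OCWA: calculated 134.6 vs reported 134.6 → residual 0.0 km
  GSC: calculated 198.1 vs reported 198.1 → residual 0.0 km
SAO, OCWA, GSC are mutually consistent (residuals ≈ 0); LON is off by 56.3 km.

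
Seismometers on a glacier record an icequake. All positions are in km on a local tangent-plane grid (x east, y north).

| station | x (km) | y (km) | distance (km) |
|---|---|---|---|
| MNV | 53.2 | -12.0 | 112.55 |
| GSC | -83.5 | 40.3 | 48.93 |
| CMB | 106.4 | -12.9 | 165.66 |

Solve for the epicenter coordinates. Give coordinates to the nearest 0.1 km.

(-58.9, -2.0)

Circle about each station: (x − 53.2)² + (y + 12.0)² = 112.55²; (x + 83.5)² + (y − 40.3)² = 48.93²; (x − 106.4)² + (y + 12.9)² = 165.66².
Subtracting the MNV equation from the GSC and CMB equations removes the quadratic terms:
-273.4 x + 104.6 y = 15895.46
106.4 x − 1.8 y = -6262.60
Solving the 2×2 system: x ≈ -58.9, y ≈ -2.0 km.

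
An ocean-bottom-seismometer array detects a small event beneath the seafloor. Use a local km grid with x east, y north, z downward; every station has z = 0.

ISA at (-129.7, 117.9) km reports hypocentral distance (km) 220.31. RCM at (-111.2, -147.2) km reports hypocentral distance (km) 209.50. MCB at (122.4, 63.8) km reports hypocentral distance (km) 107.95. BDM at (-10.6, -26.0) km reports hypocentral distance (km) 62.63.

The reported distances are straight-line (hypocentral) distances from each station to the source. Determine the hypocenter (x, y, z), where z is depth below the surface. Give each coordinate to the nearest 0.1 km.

(47.5, -11.7, 18.5)

Each station gives a sphere (x−x_i)² + (y−y_i)² + z² = d_i² (stations at z=0).
Subtracting the ISA sphere from RCM and MCB: z² cancels, leaving linear equations in x and y:
37.0 x − 530.2 y = 7957.03
504.2 x − 108.2 y = 25212.99
Solving: x ≈ 47.497, y ≈ -11.693 km (keep extra digits for the depth step; rounded: 47.5, -11.7).
Then from the ISA sphere: z² = 220.31² − (x + 129.7)² − (y − 117.9)² with x = 47.497, y = -11.693, so z ≈ 18.530 ≈ 18.5 km.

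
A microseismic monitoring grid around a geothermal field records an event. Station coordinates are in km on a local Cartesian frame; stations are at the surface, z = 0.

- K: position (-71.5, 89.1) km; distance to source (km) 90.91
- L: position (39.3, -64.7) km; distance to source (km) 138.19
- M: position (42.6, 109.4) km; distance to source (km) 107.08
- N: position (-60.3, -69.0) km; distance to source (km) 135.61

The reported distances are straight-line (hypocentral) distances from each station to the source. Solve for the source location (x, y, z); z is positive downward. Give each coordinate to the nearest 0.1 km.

Each station gives a sphere (x−x_i)² + (y−y_i)² + z² = d_i² (stations at z=0).
Subtracting the K sphere from L and M: z² cancels, leaving linear equations in x and y:
221.6 x − 307.6 y = -18152.33
228.2 x + 40.6 y = -2469.44
Solving: x ≈ -18.898, y ≈ 45.398 km (keep extra digits for the depth step; rounded: -18.9, 45.4).
Then from the K sphere: z² = 90.91² − (x + 71.5)² − (y − 89.1)² with x = -18.898, y = 45.398, so z ≈ 59.898 ≈ 59.9 km.

x ≈ -18.9 km, y ≈ 45.4 km, depth ≈ 59.9 km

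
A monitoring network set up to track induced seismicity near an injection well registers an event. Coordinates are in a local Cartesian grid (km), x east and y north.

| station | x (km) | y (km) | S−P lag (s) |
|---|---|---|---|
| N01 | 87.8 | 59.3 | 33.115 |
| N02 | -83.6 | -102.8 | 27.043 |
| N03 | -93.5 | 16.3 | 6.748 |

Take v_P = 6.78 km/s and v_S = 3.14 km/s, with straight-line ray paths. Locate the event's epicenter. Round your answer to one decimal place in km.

-105.8 km east, 53.8 km north

Distance from S−P lag: d = Δt · v_P v_S / (v_P − v_S) = Δt · (6.78·3.14)/(6.78−3.14) ≈ 5.8487·Δt.
So d_N01 = 193.68, d_N02 = 158.17, d_N03 = 39.47 km.
Circle about each station: (x − 87.8)² + (y − 59.3)² = 193.68²; (x + 83.6)² + (y + 102.8)² = 158.17²; (x + 93.5)² + (y − 16.3)² = 39.47².
Subtracting the N01 equation from the N02 and N03 equations removes the quadratic terms:
-342.8 x − 324.2 y = 18825.66
-362.6 x − 86.0 y = 33736.67
Solving the 2×2 system: x ≈ -105.8, y ≈ 53.8 km.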